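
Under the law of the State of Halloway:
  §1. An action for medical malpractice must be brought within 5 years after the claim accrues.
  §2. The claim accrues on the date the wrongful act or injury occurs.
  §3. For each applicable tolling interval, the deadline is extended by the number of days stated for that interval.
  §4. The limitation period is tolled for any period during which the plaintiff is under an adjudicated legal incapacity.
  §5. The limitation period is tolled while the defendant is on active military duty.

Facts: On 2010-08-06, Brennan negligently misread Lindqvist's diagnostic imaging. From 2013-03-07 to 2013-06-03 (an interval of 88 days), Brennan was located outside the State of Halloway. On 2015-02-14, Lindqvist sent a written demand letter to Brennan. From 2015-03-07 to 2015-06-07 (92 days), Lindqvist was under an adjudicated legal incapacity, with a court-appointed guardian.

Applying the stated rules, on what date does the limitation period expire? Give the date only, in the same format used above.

The claim accrued on 2010-08-06, when the wrongful act occurred.
5 years from 2010-08-06 is 2015-08-06.
The period was tolled for 92 days by the plaintiff's legal incapacity (2015-03-07 to 2015-06-07), pushing the deadline to 2015-11-06.
The defendant's absence from the jurisdiction from 2013-03-07 to 2013-06-03 does not toll the period, because no stated rule makes the defendant's absence a tolling event.
The other events in the timeline have no effect on the limitation period under the stated rules.

2015-11-06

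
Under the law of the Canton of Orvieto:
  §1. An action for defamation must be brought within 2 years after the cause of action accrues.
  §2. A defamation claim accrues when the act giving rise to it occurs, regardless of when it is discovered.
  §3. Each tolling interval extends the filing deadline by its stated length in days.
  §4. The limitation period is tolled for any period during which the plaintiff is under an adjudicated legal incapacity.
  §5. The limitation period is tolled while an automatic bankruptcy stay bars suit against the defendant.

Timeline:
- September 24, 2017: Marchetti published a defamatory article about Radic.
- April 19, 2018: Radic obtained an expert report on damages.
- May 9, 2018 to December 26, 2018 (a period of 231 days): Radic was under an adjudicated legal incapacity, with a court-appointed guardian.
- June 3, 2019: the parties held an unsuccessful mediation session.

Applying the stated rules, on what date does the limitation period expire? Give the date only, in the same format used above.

The cause of action accrued on September 24, 2017, the date of the act.
The untolled deadline — 2 years after September 24, 2017 — is September 24, 2019.
The plaintiff's legal incapacity from May 9, 2018 to December 26, 2018 tolled the period for 231 days, extending the deadline to May 12, 2020.
The other events in the timeline have no effect on the limitation period under the stated rules.

May 12, 2020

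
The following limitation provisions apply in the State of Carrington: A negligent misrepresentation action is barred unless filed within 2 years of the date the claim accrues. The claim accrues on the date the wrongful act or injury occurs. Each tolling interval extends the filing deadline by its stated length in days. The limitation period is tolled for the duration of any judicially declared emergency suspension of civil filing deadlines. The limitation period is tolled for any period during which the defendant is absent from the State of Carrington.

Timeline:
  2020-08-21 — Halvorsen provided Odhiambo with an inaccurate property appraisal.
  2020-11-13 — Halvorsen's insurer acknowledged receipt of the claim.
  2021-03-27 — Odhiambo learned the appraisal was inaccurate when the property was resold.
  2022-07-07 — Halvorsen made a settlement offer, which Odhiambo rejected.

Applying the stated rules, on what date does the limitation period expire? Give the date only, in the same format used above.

Because the rule ties accrual to occurrence, the claim accrued on 2020-08-21, not on the 2021-03-27 discovery date.
2 years from 2020-08-21 is 2022-08-21.
Nothing else in the chronology tolls or restarts the period.

2022-08-21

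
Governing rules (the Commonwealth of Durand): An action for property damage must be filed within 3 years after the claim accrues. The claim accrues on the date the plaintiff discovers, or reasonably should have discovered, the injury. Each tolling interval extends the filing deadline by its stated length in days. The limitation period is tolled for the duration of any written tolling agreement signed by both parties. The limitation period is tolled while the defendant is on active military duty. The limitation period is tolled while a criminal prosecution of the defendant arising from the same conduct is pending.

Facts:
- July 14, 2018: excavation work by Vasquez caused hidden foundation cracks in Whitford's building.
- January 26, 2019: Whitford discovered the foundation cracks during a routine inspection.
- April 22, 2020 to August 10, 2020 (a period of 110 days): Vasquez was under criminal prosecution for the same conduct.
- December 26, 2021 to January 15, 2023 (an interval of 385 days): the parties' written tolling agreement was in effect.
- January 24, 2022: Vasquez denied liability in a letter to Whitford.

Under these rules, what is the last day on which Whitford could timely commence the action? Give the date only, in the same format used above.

June 5, 2023

The claim did not accrue until Whitford discovered the injury on January 26, 2019; the July 14, 2018 act date does not start the clock under the stated rule.
Adding the 3 years base period to January 26, 2019 gives a deadline of January 26, 2022, before any tolling.
The period was tolled for 110 days by the pending criminal prosecution (April 22, 2020 to August 10, 2020), pushing the deadline to May 16, 2022.
Because the written tolling agreement ran from December 26, 2021 to January 15, 2023, the deadline is extended by 385 days to June 5, 2023.
Nothing else in the chronology tolls or restarts the period.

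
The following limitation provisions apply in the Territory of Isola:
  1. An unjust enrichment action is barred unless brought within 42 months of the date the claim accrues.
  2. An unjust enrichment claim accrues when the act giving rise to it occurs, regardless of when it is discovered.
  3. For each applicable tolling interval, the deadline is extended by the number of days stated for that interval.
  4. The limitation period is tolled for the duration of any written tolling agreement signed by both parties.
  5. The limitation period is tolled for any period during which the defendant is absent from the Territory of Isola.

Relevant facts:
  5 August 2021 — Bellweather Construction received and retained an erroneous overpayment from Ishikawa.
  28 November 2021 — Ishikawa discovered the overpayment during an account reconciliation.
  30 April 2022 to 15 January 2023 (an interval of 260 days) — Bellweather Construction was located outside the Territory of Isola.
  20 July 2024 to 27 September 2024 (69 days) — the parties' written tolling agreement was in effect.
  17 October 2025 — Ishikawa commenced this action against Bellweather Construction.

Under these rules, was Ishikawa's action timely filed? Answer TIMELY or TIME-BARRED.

TIMELY

The claim accrued on 5 August 2021, when the wrongful act occurred; under the stated occurrence rule the 28 November 2021 discovery does not delay accrual.
The untolled deadline — 42 months after 5 August 2021 — is 5 February 2025.
The period was tolled for 260 days by the defendant's absence from the jurisdiction (30 April 2022 to 15 January 2023), pushing the deadline to 23 October 2025.
Because the written tolling agreement ran from 20 July 2024 to 27 September 2024, the deadline is extended by 69 days to 31 December 2025.
Filing on 17 October 2025 beat the 31 December 2025 deadline — the action is timely.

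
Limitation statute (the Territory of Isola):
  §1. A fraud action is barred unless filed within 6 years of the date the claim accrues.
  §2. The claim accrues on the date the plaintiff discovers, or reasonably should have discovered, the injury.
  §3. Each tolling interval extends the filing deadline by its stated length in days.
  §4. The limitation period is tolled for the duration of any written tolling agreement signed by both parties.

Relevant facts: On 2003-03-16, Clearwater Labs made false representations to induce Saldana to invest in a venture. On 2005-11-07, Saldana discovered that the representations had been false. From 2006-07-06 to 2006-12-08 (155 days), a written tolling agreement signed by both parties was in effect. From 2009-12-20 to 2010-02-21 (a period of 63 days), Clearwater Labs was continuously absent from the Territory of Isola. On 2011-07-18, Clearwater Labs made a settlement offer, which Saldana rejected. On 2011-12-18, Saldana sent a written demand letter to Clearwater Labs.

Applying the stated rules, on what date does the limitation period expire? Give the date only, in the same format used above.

2012-04-10

The claim did not accrue until Saldana discovered the injury on 2005-11-07; the 2003-03-16 act date does not start the clock under the stated rule.
The untolled deadline — 6 years after 2005-11-07 — is 2011-11-07.
Because the written tolling agreement ran from 2006-07-06 to 2006-12-08, the deadline is extended by 155 days to 2012-04-10.
Although the defendant's absence ran from 2009-12-20 to 2010-02-21, the stated rules do not make that a tolling event, so it is disregarded.
The other events in the timeline have no effect on the limitation period under the stated rules.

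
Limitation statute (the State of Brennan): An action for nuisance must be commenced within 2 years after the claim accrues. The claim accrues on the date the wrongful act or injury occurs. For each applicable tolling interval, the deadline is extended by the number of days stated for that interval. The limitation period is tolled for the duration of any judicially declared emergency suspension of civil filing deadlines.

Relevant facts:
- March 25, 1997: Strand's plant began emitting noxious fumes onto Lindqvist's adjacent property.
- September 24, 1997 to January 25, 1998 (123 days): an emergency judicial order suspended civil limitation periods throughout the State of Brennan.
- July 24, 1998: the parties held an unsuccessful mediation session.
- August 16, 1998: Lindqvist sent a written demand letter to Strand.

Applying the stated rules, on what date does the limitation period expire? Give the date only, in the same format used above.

July 26, 1999

The limitation period began to run on March 25, 1997.
Adding the 2 years base period to March 25, 1997 gives a deadline of March 25, 1999, before any tolling.
The emergency suspension of filing deadlines from September 24, 1997 to January 25, 1998 tolled the period for 123 days, extending the deadline to July 26, 1999.
None of the other events listed affects the running of the period under the stated rules.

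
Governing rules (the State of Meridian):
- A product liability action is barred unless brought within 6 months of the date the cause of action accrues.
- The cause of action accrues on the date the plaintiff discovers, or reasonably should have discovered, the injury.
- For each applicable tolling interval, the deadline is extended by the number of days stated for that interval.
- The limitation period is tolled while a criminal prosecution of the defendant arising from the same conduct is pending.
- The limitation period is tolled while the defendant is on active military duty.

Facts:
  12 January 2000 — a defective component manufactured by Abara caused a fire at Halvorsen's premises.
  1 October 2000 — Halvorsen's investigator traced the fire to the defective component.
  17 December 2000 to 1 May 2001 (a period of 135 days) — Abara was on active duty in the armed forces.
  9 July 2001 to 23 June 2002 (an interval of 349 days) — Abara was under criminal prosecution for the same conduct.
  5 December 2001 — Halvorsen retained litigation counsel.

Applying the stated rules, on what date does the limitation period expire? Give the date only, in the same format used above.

29 July 2002

Under the discovery rule, the claim accrued on 1 October 2000, when Halvorsen discovered the injury — not on the 12 January 2000 date of the underlying act.
6 months from 1 October 2000 is 1 April 2001.
Because the defendant's active military service ran from 17 December 2000 to 1 May 2001, the deadline is extended by 135 days to 14 August 2001.
The pending criminal prosecution from 9 July 2001 to 23 June 2002 tolled the period for 349 days, extending the deadline to 29 July 2002.
None of the other events listed affects the running of the period under the stated rules.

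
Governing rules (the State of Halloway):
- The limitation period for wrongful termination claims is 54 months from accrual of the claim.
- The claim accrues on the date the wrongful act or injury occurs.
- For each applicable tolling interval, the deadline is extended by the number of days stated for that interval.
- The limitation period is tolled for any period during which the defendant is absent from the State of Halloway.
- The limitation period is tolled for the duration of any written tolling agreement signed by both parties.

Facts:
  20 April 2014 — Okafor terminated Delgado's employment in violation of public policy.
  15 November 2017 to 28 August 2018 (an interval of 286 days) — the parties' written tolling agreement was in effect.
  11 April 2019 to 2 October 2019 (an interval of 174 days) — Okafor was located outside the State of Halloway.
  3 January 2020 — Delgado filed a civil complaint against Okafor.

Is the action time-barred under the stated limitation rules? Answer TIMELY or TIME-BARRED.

TIMELY

The limitation period began to run on 20 April 2014.
Adding the 54 months base period to 20 April 2014 gives a deadline of 20 October 2018, before any tolling.
The written tolling agreement from 15 November 2017 to 28 August 2018 tolled the period for 286 days, extending the deadline to 2 August 2019.
The period was tolled for 174 days by the defendant's absence from the jurisdiction (11 April 2019 to 2 October 2019), pushing the deadline to 23 January 2020.
Delgado filed on 3 January 2020, before the 23 January 2020 deadline, so the action is timely.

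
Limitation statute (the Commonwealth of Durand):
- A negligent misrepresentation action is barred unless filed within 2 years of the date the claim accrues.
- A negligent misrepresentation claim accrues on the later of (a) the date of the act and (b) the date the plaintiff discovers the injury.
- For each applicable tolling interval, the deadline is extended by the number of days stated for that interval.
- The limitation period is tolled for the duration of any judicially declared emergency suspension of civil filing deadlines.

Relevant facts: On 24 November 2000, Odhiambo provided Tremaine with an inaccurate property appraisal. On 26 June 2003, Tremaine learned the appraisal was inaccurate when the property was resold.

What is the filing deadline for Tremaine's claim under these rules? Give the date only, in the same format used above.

26 June 2005

The claim accrued on 26 June 2003 — the later of the 24 November 2000 act and the 26 June 2003 discovery.
2 years from 26 June 2003 is 26 June 2005.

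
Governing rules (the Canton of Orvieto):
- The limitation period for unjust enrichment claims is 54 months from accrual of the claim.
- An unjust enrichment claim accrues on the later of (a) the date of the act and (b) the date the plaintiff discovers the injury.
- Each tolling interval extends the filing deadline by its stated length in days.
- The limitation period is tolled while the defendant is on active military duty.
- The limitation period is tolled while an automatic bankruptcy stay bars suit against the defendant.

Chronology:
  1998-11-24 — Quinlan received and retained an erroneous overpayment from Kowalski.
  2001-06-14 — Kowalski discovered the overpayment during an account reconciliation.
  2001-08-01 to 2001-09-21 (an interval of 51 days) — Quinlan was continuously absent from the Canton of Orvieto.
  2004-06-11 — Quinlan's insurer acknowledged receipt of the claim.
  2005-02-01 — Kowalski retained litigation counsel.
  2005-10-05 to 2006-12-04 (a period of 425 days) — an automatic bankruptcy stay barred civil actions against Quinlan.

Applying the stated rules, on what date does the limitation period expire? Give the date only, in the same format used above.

The claim accrued on 2001-06-14 — the later of the 1998-11-24 act and the 2001-06-14 discovery.
Adding the 54 months base period to 2001-06-14 gives a deadline of 2005-12-14, before any tolling.
Because the automatic bankruptcy stay ran from 2005-10-05 to 2006-12-04, the deadline is extended by 425 days to 2007-02-12.
No stated provision tolls the period for the defendant's absence, so the interval from 2001-08-01 to 2001-09-21 has no effect on the deadline.
The other events in the timeline have no effect on the limitation period under the stated rules.

2007-02-12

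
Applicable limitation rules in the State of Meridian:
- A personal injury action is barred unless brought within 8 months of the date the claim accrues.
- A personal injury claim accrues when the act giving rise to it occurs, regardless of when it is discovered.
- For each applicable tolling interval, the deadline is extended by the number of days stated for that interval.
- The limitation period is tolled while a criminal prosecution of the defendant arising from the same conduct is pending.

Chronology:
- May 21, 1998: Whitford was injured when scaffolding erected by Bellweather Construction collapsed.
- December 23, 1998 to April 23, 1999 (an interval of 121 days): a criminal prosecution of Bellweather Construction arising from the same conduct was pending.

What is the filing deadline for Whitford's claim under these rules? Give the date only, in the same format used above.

May 22, 1999

The limitation period began to run on May 21, 1998.
8 months from May 21, 1998 is January 21, 1999.
The period was tolled for 121 days by the pending criminal prosecution (December 23, 1998 to April 23, 1999), pushing the deadline to May 22, 1999.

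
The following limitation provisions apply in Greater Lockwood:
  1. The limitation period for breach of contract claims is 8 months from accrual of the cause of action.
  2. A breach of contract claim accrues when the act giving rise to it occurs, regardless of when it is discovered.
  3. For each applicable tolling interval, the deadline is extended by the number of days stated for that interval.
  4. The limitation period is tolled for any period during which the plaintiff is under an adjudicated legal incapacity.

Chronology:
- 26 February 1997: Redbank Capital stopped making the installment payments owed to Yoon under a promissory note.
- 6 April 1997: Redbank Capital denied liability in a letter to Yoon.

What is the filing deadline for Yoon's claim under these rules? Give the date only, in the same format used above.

The cause of action accrued on 26 February 1997, the date of the act.
8 months from 26 February 1997 is 26 October 1997.
The other events in the timeline have no effect on the limitation period under the stated rules.

26 October 1997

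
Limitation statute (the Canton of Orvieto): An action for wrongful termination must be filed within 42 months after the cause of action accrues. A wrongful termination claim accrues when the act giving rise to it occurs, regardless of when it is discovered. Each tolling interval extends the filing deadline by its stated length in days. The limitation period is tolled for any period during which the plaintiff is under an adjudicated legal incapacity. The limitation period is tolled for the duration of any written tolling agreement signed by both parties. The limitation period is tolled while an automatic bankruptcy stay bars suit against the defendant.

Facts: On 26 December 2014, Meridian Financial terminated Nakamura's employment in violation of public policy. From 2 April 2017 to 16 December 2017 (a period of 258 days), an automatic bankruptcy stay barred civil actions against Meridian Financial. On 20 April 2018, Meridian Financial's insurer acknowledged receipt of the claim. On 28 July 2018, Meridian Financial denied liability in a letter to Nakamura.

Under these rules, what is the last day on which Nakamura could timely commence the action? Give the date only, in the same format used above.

The claim accrued on 26 December 2014, when the wrongful act occurred.
Adding the 42 months base period to 26 December 2014 gives a deadline of 26 June 2018, before any tolling.
The period was tolled for 258 days by the automatic bankruptcy stay (2 April 2017 to 16 December 2017), pushing the deadline to 11 March 2019.
The other events in the timeline have no effect on the limitation period under the stated rules.

11 March 2019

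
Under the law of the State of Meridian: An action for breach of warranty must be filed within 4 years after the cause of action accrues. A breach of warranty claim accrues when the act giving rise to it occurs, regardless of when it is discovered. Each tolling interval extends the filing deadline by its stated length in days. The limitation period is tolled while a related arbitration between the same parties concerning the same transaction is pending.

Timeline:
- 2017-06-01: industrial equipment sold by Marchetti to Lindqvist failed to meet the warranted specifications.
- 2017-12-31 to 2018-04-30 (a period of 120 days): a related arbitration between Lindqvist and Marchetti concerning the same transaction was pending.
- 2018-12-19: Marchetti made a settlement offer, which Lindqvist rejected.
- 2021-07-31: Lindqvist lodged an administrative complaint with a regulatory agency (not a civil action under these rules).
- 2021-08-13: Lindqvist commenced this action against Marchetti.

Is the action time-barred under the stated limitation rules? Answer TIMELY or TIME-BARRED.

TIMELY

The cause of action accrued on 2017-06-01, the date of the act.
The untolled deadline — 4 years after 2017-06-01 — is 2021-06-01.
The period was tolled for 120 days by the pending related arbitration (2017-12-31 to 2018-04-30), pushing the deadline to 2021-09-29.
None of the other events listed affects the running of the period under the stated rules.
Filing on 2021-08-13 beat the 2021-09-29 deadline — the action is timely.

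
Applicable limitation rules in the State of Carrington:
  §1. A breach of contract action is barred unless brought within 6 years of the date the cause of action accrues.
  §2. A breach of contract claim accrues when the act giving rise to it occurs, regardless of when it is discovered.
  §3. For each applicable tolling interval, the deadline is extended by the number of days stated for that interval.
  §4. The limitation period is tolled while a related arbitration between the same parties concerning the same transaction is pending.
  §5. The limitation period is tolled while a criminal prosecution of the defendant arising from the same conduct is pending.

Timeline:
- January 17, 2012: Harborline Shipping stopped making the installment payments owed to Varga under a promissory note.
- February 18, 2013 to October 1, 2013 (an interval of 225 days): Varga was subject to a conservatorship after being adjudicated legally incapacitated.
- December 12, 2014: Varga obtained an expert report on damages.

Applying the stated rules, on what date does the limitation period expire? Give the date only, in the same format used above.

January 17, 2018

The cause of action accrued on January 17, 2012, the date of the act.
Adding the 6 years base period to January 17, 2012 gives a deadline of January 17, 2018, before any tolling.
No stated provision tolls the period for the plaintiff's incapacity, so the interval from February 18, 2013 to October 1, 2013 has no effect on the deadline.
The other events in the timeline have no effect on the limitation period under the stated rules.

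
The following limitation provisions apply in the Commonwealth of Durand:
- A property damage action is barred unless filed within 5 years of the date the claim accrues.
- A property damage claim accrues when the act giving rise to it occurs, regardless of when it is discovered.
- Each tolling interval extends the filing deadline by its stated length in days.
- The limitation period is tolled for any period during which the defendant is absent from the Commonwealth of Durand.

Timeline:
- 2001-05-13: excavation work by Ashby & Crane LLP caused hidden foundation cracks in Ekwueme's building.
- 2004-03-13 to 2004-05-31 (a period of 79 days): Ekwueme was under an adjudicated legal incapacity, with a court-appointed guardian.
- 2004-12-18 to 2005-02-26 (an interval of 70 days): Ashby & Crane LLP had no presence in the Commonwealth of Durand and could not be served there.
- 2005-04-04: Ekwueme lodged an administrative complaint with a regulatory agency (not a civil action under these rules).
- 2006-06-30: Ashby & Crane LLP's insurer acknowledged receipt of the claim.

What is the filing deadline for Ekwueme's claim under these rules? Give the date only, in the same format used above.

The claim accrued on 2001-05-13, when the wrongful act occurred.
Adding the 5 years base period to 2001-05-13 gives a deadline of 2006-05-13, before any tolling.
The defendant's absence from the jurisdiction from 2004-12-18 to 2005-02-26 tolled the period for 70 days, extending the deadline to 2006-07-22.
Although the plaintiff's incapacity ran from 2004-03-13 to 2004-05-31, the stated rules do not make that a tolling event, so it is disregarded.
Nothing else in the chronology tolls or restarts the period.

2006-07-22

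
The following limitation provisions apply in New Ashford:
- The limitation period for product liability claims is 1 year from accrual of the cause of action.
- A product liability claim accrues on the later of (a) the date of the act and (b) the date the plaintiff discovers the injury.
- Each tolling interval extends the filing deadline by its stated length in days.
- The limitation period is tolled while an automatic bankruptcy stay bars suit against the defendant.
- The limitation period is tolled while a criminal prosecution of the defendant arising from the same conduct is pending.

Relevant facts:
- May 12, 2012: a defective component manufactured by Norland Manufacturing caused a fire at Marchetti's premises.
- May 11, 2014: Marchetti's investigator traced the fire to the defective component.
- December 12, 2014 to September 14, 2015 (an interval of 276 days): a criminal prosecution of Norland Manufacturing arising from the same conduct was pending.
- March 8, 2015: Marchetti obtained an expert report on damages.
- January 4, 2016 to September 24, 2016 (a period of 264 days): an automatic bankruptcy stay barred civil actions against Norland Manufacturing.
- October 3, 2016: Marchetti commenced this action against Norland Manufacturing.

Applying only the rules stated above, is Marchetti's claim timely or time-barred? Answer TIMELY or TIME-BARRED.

Because discovery on May 11, 2014 post-dates the May 12, 2012 act, accrual under the later-of rule falls on May 11, 2014.
The untolled deadline — 1 year after May 11, 2014 — is May 11, 2015.
The pending criminal prosecution from December 12, 2014 to September 14, 2015 tolled the period for 276 days, extending the deadline to February 11, 2016.
The period was tolled for 264 days by the automatic bankruptcy stay (January 4, 2016 to September 24, 2016), pushing the deadline to November 1, 2016.
The other events in the timeline have no effect on the limitation period under the stated rules.
The October 3, 2016 filing precedes the November 1, 2016 deadline; the claim is timely.

TIMELY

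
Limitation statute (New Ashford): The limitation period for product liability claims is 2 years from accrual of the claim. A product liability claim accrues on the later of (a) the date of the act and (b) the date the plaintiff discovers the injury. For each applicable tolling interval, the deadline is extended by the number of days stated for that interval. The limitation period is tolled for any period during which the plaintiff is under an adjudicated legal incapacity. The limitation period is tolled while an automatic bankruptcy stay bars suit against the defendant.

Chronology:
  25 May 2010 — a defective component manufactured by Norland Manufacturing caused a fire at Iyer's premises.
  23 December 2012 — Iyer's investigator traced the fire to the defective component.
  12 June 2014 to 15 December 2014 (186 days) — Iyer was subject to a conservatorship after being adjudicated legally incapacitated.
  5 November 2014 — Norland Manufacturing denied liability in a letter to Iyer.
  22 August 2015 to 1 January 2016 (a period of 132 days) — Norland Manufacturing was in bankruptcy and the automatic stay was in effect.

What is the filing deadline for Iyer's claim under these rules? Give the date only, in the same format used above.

27 June 2015

Because discovery on 23 December 2012 post-dates the 25 May 2010 act, accrual under the later-of rule falls on 23 December 2012.
Adding the 2 years base period to 23 December 2012 gives a deadline of 23 December 2014, before any tolling.
Because the plaintiff's legal incapacity ran from 12 June 2014 to 15 December 2014, the deadline is extended by 186 days to 27 June 2015.
The automatic bankruptcy stay starting 22 August 2015 came too late — the period had run on 27 June 2015 — and so does not extend the deadline.
None of the other events listed affects the running of the period under the stated rules.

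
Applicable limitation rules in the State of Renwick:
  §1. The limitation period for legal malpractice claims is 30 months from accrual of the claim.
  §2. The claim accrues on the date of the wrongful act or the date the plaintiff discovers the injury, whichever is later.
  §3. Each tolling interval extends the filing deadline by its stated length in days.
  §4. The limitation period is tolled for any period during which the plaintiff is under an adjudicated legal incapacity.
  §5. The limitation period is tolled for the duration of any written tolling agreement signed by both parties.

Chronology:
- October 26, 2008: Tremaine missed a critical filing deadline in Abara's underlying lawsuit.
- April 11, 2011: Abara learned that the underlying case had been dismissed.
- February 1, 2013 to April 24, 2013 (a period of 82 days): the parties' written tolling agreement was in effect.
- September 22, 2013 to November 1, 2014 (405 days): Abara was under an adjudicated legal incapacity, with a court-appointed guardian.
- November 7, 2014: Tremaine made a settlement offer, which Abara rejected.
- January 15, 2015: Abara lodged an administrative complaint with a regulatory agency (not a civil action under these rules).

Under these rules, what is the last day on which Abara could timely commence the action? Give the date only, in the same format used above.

February 10, 2015

The claim accrued on April 11, 2011 — the later of the October 26, 2008 act and the April 11, 2011 discovery.
The untolled deadline — 30 months after April 11, 2011 — is October 11, 2013.
The period was tolled for 82 days by the written tolling agreement (February 1, 2013 to April 24, 2013), pushing the deadline to January 1, 2014.
Because the plaintiff's legal incapacity ran from September 22, 2013 to November 1, 2014, the deadline is extended by 405 days to February 10, 2015.
The other events in the timeline have no effect on the limitation period under the stated rules.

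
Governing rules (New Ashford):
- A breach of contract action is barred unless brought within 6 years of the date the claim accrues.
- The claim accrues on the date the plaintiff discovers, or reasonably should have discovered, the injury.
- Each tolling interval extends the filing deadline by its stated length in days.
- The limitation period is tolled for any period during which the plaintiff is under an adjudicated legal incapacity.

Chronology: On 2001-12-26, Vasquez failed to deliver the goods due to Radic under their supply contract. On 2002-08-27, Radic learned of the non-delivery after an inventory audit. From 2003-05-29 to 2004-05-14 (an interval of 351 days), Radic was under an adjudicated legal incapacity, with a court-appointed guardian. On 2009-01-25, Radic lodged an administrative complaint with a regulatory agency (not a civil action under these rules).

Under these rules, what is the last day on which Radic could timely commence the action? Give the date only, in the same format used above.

2009-08-13

Accrual is tied to discovery, so the period began on 2002-08-27 rather than on 2001-12-26 when the act occurred.
Adding the 6 years base period to 2002-08-27 gives a deadline of 2008-08-27, before any tolling.
The period was tolled for 351 days by the plaintiff's legal incapacity (2003-05-29 to 2004-05-14), pushing the deadline to 2009-08-13.
The other events in the timeline have no effect on the limitation period under the stated rules.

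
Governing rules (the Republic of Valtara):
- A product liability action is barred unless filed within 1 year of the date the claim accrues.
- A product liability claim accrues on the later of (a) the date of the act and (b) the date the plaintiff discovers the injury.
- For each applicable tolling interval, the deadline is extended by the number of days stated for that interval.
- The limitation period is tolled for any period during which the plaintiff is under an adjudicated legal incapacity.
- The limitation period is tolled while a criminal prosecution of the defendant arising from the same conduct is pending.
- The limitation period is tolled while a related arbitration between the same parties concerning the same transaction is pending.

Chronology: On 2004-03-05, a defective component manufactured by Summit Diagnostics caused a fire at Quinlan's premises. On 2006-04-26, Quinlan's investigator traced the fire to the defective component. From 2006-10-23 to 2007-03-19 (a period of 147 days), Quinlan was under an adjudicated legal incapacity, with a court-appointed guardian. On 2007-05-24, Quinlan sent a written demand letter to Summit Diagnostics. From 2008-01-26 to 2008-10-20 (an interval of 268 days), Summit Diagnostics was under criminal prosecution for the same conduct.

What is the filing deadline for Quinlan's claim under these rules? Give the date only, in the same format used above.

Taking the later of the act (2004-03-05) and discovery (2006-04-26), the claim accrued on 2006-04-26.
The untolled deadline — 1 year after 2006-04-26 — is 2007-04-26.
The plaintiff's legal incapacity from 2006-10-23 to 2007-03-19 tolled the period for 147 days, extending the deadline to 2007-09-20.
The pending criminal prosecution from 2008-01-26 to 2008-10-20 began after the period had already run on 2007-09-20, so it has no tolling effect.
None of the other events listed affects the running of the period under the stated rules.

2007-09-20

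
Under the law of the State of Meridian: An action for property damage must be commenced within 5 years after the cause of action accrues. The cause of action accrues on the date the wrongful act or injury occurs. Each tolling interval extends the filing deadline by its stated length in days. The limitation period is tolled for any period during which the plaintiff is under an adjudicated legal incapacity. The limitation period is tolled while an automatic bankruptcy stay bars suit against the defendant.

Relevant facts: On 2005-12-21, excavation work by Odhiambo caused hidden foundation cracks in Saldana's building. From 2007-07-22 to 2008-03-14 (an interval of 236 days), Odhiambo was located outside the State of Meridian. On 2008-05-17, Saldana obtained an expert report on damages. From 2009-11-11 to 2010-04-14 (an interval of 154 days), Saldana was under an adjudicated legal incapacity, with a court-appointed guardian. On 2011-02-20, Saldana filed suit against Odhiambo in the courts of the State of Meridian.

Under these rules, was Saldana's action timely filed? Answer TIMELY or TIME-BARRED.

The limitation period began to run on 2005-12-21.
5 years from 2005-12-21 is 2010-12-21.
The period was tolled for 154 days by the plaintiff's legal incapacity (2009-11-11 to 2010-04-14), pushing the deadline to 2011-05-24.
No stated provision tolls the period for the defendant's absence, so the interval from 2007-07-22 to 2008-03-14 has no effect on the deadline.
None of the other events listed affects the running of the period under the stated rules.
The 2011-02-20 filing precedes the 2011-05-24 deadline; the claim is timely.

TIMELY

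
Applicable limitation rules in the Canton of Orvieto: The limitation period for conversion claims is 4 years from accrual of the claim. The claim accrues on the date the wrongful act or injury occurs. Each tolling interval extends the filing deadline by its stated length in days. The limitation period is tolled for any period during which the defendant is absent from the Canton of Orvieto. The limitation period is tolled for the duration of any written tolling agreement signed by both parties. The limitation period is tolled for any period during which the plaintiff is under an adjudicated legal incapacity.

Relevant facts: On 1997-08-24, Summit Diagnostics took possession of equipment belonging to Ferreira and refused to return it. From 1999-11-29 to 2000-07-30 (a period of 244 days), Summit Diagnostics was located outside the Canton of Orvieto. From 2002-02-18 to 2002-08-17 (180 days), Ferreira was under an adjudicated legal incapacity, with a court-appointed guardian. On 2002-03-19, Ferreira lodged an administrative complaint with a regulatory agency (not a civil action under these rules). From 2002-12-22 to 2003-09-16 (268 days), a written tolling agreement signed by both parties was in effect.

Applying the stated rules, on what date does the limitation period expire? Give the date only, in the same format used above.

2002-10-22

The claim accrued on 1997-08-24, the date of the act.
4 years from 1997-08-24 is 2001-08-24.
Because the defendant's absence from the jurisdiction ran from 1999-11-29 to 2000-07-30, the deadline is extended by 244 days to 2002-04-25.
The period was tolled for 180 days by the plaintiff's legal incapacity (2002-02-18 to 2002-08-17), pushing the deadline to 2002-10-22.
The written tolling agreement starting 2002-12-22 came too late — the period had run on 2002-10-22 — and so does not extend the deadline.
The other events in the timeline have no effect on the limitation period under the stated rules.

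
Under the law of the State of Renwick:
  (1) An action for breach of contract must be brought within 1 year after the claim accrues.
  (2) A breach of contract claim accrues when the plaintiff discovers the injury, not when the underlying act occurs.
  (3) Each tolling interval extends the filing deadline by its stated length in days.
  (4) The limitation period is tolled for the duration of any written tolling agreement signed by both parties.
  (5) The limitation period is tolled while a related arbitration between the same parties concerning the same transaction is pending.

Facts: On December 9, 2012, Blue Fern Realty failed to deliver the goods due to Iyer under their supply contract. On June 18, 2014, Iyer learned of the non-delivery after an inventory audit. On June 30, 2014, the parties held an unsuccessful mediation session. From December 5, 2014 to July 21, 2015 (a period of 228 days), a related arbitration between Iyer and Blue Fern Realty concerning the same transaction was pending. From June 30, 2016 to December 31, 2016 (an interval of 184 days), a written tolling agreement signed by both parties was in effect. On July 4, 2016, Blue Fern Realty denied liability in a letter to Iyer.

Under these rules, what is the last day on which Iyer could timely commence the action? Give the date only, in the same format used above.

Accrual is tied to discovery, so the period began on June 18, 2014 rather than on December 9, 2012 when the act occurred.
Adding the 1 year base period to June 18, 2014 gives a deadline of June 18, 2015, before any tolling.
The pending related arbitration from December 5, 2014 to July 21, 2015 tolled the period for 228 days, extending the deadline to February 1, 2016.
The written tolling agreement from June 30, 2016 to December 31, 2016 began after the period had already run on February 1, 2016, so it has no tolling effect.
The other events in the timeline have no effect on the limitation period under the stated rules.

February 1, 2016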